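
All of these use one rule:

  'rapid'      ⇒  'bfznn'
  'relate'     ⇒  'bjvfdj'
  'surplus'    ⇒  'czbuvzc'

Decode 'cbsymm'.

Shifts by position in rapid: pos 0: r→b (+10), pos 1: a→f (+5), pos 2: p→z (+10), pos 3: i→n (+5) — repeating every 2. It's a Vigenère-style cipher with numeric key [10,5]: position i shifts by key[i mod 2].
Decoding cbsymm: c−10=s, b−5=w, s−10=i, y−5=t, m−10=c, m−5=h.

switch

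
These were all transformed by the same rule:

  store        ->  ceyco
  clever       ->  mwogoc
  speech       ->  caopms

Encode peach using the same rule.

Shifts by position in store: pos 0: s→c (+10), pos 1: t→e (+11), pos 2: o→y (+10), pos 3: r→c (+11) — repeating every 2. It's a Vigenère-style cipher with numeric key [10,11]: position i shifts by key[i mod 2].
Applying it to peach: p+10=z, e+11=p, a+10=k, c+11=n, h+10=r.

zpknr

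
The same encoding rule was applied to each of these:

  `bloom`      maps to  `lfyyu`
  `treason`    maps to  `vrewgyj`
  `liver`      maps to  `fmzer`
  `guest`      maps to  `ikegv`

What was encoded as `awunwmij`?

campaign

b(1)→l(11) and l(11)→f(5) fit y≡15x+22 (mod 26); the inverse of 15 mod 26 is 7. Each letter's alphabet position (a=0..z=25) is mapped through 15·x+22 mod 26 — an affine cipher.
Reversing it on awunwmij: a(0)→7·(0−22)≡2=c; w(22)→7·(22−22)≡0=a; u(20)→7·(20−22)≡12=m; n(13)→7·(13−22)≡15=p; w(22)→7·(22−22)≡0=a; m(12)→7·(12−22)≡8=i; i(8)→7·(8−22)≡6=g; j(9)→7·(9−22)≡13=n (all mod 26).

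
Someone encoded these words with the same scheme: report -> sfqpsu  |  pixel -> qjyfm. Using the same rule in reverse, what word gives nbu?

This is a Caesar cipher with shift 1.
Reversing it on nbu: n−1=m, b−1=a, u−1=t.

mat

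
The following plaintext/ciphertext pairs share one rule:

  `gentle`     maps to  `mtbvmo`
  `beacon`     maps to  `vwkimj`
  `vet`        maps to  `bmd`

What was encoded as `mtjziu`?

The output letters match the input read backwards, each shifted +8: gentle reversed is eltneg. Read the word backwards and shift each letter +8.
Undoing it on mtjziu: shift back: m−8=e, t−8=l, j−8=b, z−8=r, i−8=a, u−8=m → elbram; then reverse → marble.

marble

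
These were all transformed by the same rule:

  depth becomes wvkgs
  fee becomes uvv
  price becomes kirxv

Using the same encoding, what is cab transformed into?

Each pair mirrors across the alphabet (d↔w, e↔v, p↔k): positions sum to 25. Each letter is replaced by its mirror in the alphabet: a↔z, b↔y, c↔x, and so on (the Atbash cipher).
Applying it to cab: c↔x, a↔z, b↔y.

xzy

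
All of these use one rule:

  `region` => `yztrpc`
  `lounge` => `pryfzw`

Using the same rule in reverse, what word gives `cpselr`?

gather

The output letters match the input read backwards, each shifted +11: region reversed is noiger. Two steps: reverse the string, then apply a Caesar shift of +11.
Reversing it on cpselr: shift back: c−11=r, p−11=e, s−11=h, e−11=t, l−11=a, r−11=g → rehtag; then reverse → gather.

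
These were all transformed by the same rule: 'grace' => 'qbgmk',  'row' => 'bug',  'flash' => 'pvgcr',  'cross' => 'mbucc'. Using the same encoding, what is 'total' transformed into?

The shift depends on letter class: consonant g→q is +10, but vowel a→g is +6. Two shifts are in play — +6 for a/e/i/o/u, +10 for every other letter.
For total: t(cons)+10=d, o(vowel)+6=u, t(cons)+10=d, a(vowel)+6=g, l(cons)+10=v.

dudgv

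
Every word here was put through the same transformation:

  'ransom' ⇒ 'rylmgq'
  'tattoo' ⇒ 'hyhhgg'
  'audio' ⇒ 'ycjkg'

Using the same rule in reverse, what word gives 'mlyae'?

snake

r(17)→r(17) and a(0)→y(24) fit y≡21x+24 (mod 26); the inverse of 21 mod 26 is 5. This is an affine cipher: with a=0,…,z=25, each position x becomes (21x+24) mod 26.
Decoding mlyae: m(12)→5·(12−24)≡18=s; l(11)→5·(11−24)≡13=n; y(24)→5·(24−24)≡0=a; a(0)→5·(0−24)≡10=k; e(4)→5·(4−24)≡4=e (all mod 26).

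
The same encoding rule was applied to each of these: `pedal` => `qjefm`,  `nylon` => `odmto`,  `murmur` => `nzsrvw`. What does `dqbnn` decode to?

Shifts by position in pedal: pos 0: p→q (+1), pos 1: e→j (+5), pos 2: d→e (+1), pos 3: a→f (+5) — repeating every 2. A repeating key of period 2 is used — shifts +1, +5 over and over.
Decoding dqbnn: d−1=c, q−5=l, b−1=a, n−5=i, n−1=m.

claim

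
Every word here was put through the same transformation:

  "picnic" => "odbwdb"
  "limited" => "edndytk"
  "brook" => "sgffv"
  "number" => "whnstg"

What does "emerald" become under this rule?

p(15)→o(14) and i(8)→d(3) fit y≡9x+9 (mod 26); the inverse of 9 mod 26 is 3. Each letter's alphabet position (a=0..z=25) is mapped through 9·x+9 mod 26 — an affine cipher.
On emerald: e(4)→9·4+9≡19=t; m(12)→9·12+9≡13=n; e(4)→9·4+9≡19=t; r(17)→9·17+9≡6=g; a(0)→9·0+9≡9=j; l(11)→9·11+9≡4=e; d(3)→9·3+9≡10=k (all mod 26).

tntgjek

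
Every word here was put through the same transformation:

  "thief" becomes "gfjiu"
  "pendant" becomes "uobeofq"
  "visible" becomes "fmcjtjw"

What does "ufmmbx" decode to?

wallet

Read the word backwards and shift each letter +1.
Undoing it on ufmmbx: shift back: u−1=t, f−1=e, m−1=l, m−1=l, b−1=a, x−1=w → tellaw; then reverse → wallet.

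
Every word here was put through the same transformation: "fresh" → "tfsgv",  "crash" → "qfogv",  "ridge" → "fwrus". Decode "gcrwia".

sodium

Compare letters: f→t is +14, r→f is +14, e→s is +14 — a constant shift. It's a constant shift of +14 (ROT14).
Reversing it on gcrwia: g−14=s, c−14=o, r−14=d, w−14=i, i−14=u, a−14=m.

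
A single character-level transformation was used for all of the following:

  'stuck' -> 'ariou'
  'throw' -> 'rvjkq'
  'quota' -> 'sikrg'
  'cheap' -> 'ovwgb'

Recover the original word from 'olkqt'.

Each letter's alphabet position (a=0..z=25) is mapped through 17·x+6 mod 26 — an affine cipher.
Reversing it on olkqt: o(14)→23·(14−6)≡2=c; l(11)→23·(11−6)≡11=l; k(10)→23·(10−6)≡14=o; q(16)→23·(16−6)≡22=w; t(19)→23·(19−6)≡13=n (all mod 26).

clown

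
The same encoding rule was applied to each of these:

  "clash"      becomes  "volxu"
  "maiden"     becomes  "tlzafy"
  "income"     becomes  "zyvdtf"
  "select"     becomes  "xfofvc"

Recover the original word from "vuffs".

cheer

c(2)→v(21) and l(11)→o(14) fit y≡5x+11 (mod 26); the inverse of 5 mod 26 is 21. Each letter's alphabet position (a=0..z=25) is mapped through 5·x+11 mod 26 — an affine cipher.
Undoing it on vuffs: v(21)→21·(21−11)≡2=c; u(20)→21·(20−11)≡7=h; f(5)→21·(5−11)≡4=e; f(5)→21·(5−11)≡4=e; s(18)→21·(18−11)≡17=r (all mod 26).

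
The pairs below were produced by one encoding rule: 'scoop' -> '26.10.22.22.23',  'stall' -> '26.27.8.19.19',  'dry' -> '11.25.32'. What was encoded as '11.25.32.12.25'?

s is letter #19 and maps to 26: an offset of 7. Letters become their 1-based position plus 7 (so a→8, b→9, …).
Undoing it on 11.25.32.12.25: 11→(11−7)÷1=4=d, 25→(25−7)÷1=18=r, 32→(32−7)÷1=25=y, 12→(12−7)÷1=5=e, 25→(25−7)÷1=18=r.

dryer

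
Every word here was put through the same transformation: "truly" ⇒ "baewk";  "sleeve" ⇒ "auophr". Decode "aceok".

In truly: t→b is +8, r→a is +9, u→e is +10, l→w is +11 — the shift increases by 1 each position. Letter i (0-indexed) is shifted by i+8, so successive shifts are 8, 9, 10, ….
Reversing it on aceok: a−8=s, c−9=t, e−10=u, o−11=d, k−12=y.

study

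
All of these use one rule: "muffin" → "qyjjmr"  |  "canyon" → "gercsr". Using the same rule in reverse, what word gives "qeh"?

mad

Compare letters: m→q is +4, u→y is +4, f→j is +4 — a constant shift. Each letter is shifted forward by 4 in the alphabet (a Caesar shift of +4).
Undoing it on qeh: q−4=m, e−4=a, h−4=d.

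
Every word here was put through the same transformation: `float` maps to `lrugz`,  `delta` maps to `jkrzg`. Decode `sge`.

may

Compare letters: f→l is +6, l→r is +6, o→u is +6 — a constant shift. This is a Caesar cipher with shift 6.
Undoing it on sge: s−6=m, g−6=a, e−6=y.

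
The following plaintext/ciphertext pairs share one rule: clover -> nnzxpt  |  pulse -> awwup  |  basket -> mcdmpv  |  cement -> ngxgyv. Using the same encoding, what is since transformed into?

Shifts by position in clover: pos 0: c→n (+11), pos 1: l→n (+2), pos 2: o→z (+11), pos 3: v→x (+2) — repeating every 2. A repeating key of period 2 is used — shifts +11, +2 over and over.
Applying it to since: s+11=d, i+2=k, n+11=y, c+2=e, e+11=p.

dkyep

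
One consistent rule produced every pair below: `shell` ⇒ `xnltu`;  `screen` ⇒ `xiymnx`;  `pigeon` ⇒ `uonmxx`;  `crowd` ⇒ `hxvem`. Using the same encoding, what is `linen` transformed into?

qoumw

In shell: s→x is +5, h→n is +6, e→l is +7, l→t is +8 — the shift increases by 1 each position. Each letter shifts forward by (position + 5), i.e. 5, 6, 7, … — the shift grows by one for each successive letter.
On linen: l+5=q, i+6=o, n+7=u, e+8=m, n+9=w.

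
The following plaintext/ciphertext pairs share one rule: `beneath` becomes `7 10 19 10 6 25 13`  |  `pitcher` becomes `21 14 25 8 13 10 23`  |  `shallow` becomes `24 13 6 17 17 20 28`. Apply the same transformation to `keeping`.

Letters become their 1-based position plus 5 (so a→6, b→7, …).
On keeping: k=11→16, e=5→10, e=5→10, p=16→21, i=9→14, n=14→19, g=7→12.

16 10 10 21 14 19 12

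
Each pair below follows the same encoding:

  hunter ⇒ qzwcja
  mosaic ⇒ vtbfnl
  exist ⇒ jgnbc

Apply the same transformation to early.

jfauh

The shift depends on letter class: consonant h→q is +9, but vowel u→z is +5. Two shifts are in play — +5 for a/e/i/o/u, +9 for every other letter.
On early: e(vowel)+5=j, a(vowel)+5=f, r(cons)+9=a, l(cons)+9=u, y(cons)+9=h.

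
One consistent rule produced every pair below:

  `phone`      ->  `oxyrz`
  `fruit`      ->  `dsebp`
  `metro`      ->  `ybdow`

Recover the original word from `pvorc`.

shelf

The output letters match the input read backwards, each shifted +10: phone reversed is enohp. Read the word backwards and shift each letter +10.
Decoding pvorc: shift back: p−10=f, v−10=l, o−10=e, r−10=h, c−10=s → flehs; then reverse → shelf.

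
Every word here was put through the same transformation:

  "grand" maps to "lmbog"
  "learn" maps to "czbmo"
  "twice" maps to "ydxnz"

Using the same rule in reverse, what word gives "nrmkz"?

curve

This is an affine cipher: with a=0,…,z=25, each position x becomes (19x+1) mod 26.
Undoing it on nrmkz: n(13)→11·(13−1)≡2=c; r(17)→11·(17−1)≡20=u; m(12)→11·(12−1)≡17=r; k(10)→11·(10−1)≡21=v; z(25)→11·(25−1)≡4=e (all mod 26).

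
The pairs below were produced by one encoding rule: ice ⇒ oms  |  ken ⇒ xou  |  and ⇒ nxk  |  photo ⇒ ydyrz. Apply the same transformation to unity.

The output letters match the input read backwards, each shifted +10: ice reversed is eci. Read the word backwards and shift each letter +10.
Applying it to unity: reverse → ytinu; then shift: y+10=i, t+10=d, i+10=s, n+10=x, u+10=e.

idsxe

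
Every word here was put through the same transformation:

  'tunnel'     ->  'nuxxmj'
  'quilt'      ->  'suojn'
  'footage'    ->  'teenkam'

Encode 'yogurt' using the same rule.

t(19)→n(13) and u(20)→u(20) fit y≡7x+10 (mod 26); the inverse of 7 mod 26 is 15. This is an affine cipher: with a=0,…,z=25, each position x becomes (7x+10) mod 26.
Applying it to yogurt: y(24)→7·24+10≡22=w; o(14)→7·14+10≡4=e; g(6)→7·6+10≡0=a; u(20)→7·20+10≡20=u; r(17)→7·17+10≡25=z; t(19)→7·19+10≡13=n (all mod 26).

weauzn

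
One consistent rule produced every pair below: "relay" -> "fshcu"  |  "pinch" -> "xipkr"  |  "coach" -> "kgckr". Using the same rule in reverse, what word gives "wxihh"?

r(17)→f(5) and e(4)→s(18) fit y≡17x+2 (mod 26); the inverse of 17 mod 26 is 23. Each letter's alphabet position (a=0..z=25) is mapped through 17·x+2 mod 26 — an affine cipher.
Decoding wxihh: w(22)→23·(22−2)≡18=s; x(23)→23·(23−2)≡15=p; i(8)→23·(8−2)≡8=i; h(7)→23·(7−2)≡11=l; h(7)→23·(7−2)≡11=l (all mod 26).

spill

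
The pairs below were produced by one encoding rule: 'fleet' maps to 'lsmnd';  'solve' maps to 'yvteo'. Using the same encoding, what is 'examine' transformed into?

keivsyq

In fleet: f→l is +6, l→s is +7, e→m is +8, e→n is +9 — the shift increases by 1 each position. Letter i (0-indexed) is shifted by i+6, so successive shifts are 6, 7, 8, ….
On examine: e+6=k, x+7=e, a+8=i, m+9=v, i+10=s, n+11=y, e+12=q.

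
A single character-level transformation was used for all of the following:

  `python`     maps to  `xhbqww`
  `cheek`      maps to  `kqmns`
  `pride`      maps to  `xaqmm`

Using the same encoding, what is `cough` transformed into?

kxcpp

Shifts by position in python: pos 0: p→x (+8), pos 1: y→h (+9), pos 2: t→b (+8), pos 3: h→q (+9) — repeating every 2. The shifts repeat in a cycle of length 2: positions 0,1,… shift by +8, +9, then the pattern repeats.
Applying it to cough: c+8=k, o+9=x, u+8=c, g+9=p, h+8=p.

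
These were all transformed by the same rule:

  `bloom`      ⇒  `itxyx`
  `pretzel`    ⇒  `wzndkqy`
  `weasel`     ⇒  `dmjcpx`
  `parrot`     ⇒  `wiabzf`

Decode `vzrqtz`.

origin

In bloom: b→i is +7, l→t is +8, o→x is +9, o→y is +10 — the shift increases by 1 each position. Each letter shifts forward by (position + 7), i.e. 7, 8, 9, … — the shift grows by one for each successive letter.
Reversing it on vzrqtz: v−7=o, z−8=r, r−9=i, q−10=g, t−11=i, z−12=n.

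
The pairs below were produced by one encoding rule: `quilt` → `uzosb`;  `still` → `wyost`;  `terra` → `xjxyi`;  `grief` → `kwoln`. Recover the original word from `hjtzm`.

dense

Each letter shifts forward by (position + 4), i.e. 4, 5, 6, … — the shift grows by one for each successive letter.
Reversing it on hjtzm: h−4=d, j−5=e, t−6=n, z−7=s, m−8=e.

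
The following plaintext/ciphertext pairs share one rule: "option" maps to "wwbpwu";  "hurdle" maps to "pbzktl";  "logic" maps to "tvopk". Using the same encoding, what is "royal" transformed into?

zvght

It's a Vigenère-style cipher with numeric key [8,7]: position i shifts by key[i mod 2].
Applying it to royal: r+8=z, o+7=v, y+8=g, a+7=h, l+8=t.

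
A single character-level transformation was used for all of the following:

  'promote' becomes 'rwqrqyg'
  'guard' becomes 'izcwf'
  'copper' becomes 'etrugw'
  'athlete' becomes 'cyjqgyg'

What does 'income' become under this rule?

ksetoj

Shifts by position in promote: pos 0: p→r (+2), pos 1: r→w (+5), pos 2: o→q (+2), pos 3: m→r (+5) — repeating every 2. The shifts repeat in a cycle of length 2: positions 0,1,… shift by +2, +5, then the pattern repeats.
On income: i+2=k, n+5=s, c+2=e, o+5=t, m+2=o, e+5=j.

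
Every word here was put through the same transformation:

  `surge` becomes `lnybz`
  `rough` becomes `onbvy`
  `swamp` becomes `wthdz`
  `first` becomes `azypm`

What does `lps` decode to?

The output letters match the input read backwards, each shifted +7: surge reversed is egrus. Read the word backwards and shift each letter +7.
Reversing it on lps: shift back: l−7=e, p−7=i, s−7=l → eil; then reverse → lie.

lie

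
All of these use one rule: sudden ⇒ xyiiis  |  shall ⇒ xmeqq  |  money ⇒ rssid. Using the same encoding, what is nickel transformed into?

The shift depends on letter class: consonant s→x is +5, but vowel u→y is +4. Vowels shift forward by 4 and consonants shift forward by 5.
Applying it to nickel: n(cons)+5=s, i(vowel)+4=m, c(cons)+5=h, k(cons)+5=p, e(vowel)+4=i, l(cons)+5=q.

smhpiq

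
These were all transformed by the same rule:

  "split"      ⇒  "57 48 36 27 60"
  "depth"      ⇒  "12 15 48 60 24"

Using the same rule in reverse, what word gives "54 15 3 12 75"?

s(#19)→57 and p(#16)→48: differences scale by 3, so n = 3·pos + 0. The formula is n = 3×(alphabet index, a=1).
Undoing it on 54 15 3 12 75: 54→(54−0)÷3=18=r, 15→(15−0)÷3=5=e, 3→(3−0)÷3=1=a, 12→(12−0)÷3=4=d, 75→(75−0)÷3=25=y.

ready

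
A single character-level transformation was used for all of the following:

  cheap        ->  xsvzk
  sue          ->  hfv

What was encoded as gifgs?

Each pair mirrors across the alphabet (c↔x, h↔s, e↔v): positions sum to 25. Each letter is replaced by its mirror in the alphabet: a↔z, b↔y, c↔x, and so on (the Atbash cipher).
Reversing it on gifgs: g↔t, i↔r, f↔u, g↔t, s↔h.

truth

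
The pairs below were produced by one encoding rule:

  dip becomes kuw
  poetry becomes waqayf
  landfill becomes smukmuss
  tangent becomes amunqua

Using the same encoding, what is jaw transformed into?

qmd

The shift depends on letter class: consonant d→k is +7, but vowel i→u is +12. Vowels shift forward by 12 and consonants shift forward by 7.
For jaw: j(cons)+7=q, a(vowel)+12=m, w(cons)+7=d.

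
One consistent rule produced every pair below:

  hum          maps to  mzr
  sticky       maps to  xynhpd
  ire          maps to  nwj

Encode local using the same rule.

qthfq

Compare letters: h→m is +5, u→z is +5, m→r is +5 — a constant shift. It's a constant shift of +5 (ROT5).
For local: l+5=q, o+5=t, c+5=h, a+5=f, l+5=q.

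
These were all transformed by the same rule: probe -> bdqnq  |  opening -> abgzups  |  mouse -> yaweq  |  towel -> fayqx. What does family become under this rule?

rmouxa

Shifts by position in probe: pos 0: p→b (+12), pos 1: r→d (+12), pos 2: o→q (+2), pos 3: b→n (+12), pos 4: e→q (+12) — repeating every 3. It's a Vigenère-style cipher with numeric key [12,12,2]: position i shifts by key[i mod 3].
For family: f+12=r, a+12=m, m+2=o, i+12=u, l+12=x, y+2=a.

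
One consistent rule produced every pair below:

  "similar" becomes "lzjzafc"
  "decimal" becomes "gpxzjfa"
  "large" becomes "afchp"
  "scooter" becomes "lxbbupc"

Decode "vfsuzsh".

wanting

s(18)→l(11) and i(8)→z(25) fit y≡9x+5 (mod 26); the inverse of 9 mod 26 is 3. Each letter's alphabet position (a=0..z=25) is mapped through 9·x+5 mod 26 — an affine cipher.
Decoding vfsuzsh: v(21)→3·(21−5)≡22=w; f(5)→3·(5−5)≡0=a; s(18)→3·(18−5)≡13=n; u(20)→3·(20−5)≡19=t; z(25)→3·(25−5)≡8=i; s(18)→3·(18−5)≡13=n; h(7)→3·(7−5)≡6=g (all mod 26).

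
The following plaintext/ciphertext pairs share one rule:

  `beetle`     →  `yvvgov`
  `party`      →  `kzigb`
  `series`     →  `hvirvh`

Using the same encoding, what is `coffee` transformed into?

Letters are reflected about the middle of the alphabet (position → 25−position): Atbash.
For coffee: c↔x, o↔l, f↔u, f↔u, e↔v, e↔v.

xluuvv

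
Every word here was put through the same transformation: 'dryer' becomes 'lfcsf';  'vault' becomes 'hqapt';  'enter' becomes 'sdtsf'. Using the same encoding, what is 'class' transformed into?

epqmm

d(3)→l(11) and r(17)→f(5) fit y≡7x+16 (mod 26); the inverse of 7 mod 26 is 15. This is an affine cipher: with a=0,…,z=25, each position x becomes (7x+16) mod 26.
On class: c(2)→7·2+16≡4=e; l(11)→7·11+16≡15=p; a(0)→7·0+16≡16=q; s(18)→7·18+16≡12=m; s(18)→7·18+16≡12=m (all mod 26).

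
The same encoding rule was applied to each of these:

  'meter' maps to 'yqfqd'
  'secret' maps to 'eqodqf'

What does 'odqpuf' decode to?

Compare letters: m→y is +12, e→q is +12, t→f is +12 — a constant shift. It's a constant shift of +12 (ROT12).
Decoding odqpuf: o−12=c, d−12=r, q−12=e, p−12=d, u−12=i, f−12=t.

credit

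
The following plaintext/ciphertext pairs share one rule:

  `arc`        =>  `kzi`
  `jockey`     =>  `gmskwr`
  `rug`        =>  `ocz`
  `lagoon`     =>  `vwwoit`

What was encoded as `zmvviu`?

manner

The output letters match the input read backwards, each shifted +8: arc reversed is cra. Read the word backwards and shift each letter +8.
Undoing it on zmvviu: shift back: z−8=r, m−8=e, v−8=n, v−8=n, i−8=a, u−8=m → rennam; then reverse → manner.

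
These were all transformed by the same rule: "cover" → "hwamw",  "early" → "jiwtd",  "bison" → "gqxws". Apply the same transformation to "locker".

qwhsjz

Shifts by position in cover: pos 0: c→h (+5), pos 1: o→w (+8), pos 2: v→a (+5), pos 3: e→m (+8) — repeating every 2. A repeating key of period 2 is used — shifts +5, +8 over and over.
Applying it to locker: l+5=q, o+8=w, c+5=h, k+8=s, e+5=j, r+8=z.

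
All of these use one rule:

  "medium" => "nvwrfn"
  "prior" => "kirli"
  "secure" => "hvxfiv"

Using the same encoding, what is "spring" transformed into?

Each pair mirrors across the alphabet (m↔n, e↔v, d↔w): positions sum to 25. Each letter is replaced by its mirror in the alphabet: a↔z, b↔y, c↔x, and so on (the Atbash cipher).
Applying it to spring: s↔h, p↔k, r↔i, i↔r, n↔m, g↔t.

hkirmt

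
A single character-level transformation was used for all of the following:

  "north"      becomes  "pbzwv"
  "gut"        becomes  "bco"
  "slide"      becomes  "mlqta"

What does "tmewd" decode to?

Two steps: reverse the string, then apply a Caesar shift of +8.
Reversing it on tmewd: shift back: t−8=l, m−8=e, e−8=w, w−8=o, d−8=v → lewov; then reverse → vowel.

vowel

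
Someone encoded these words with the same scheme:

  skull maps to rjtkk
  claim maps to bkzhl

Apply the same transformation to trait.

sqzhs

Compare letters: s→r is +25, k→j is +25, u→t is +25 — a constant shift. It's a constant shift of +25 (ROT25).
For trait: t+25=s, r+25=q, a+25=z, i+25=h, t+25=s.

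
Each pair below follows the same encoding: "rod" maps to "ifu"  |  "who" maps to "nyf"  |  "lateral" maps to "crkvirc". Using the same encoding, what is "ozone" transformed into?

fqfev

It's a constant shift of +17 (ROT17).
Applying it to ozone: o+17=f, z+17=q, o+17=f, n+17=e, e+17=v.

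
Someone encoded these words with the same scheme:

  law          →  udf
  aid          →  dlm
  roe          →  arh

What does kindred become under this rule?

The shift depends on letter class: consonant l→u is +9, but vowel a→d is +3. Two shifts are in play — +3 for a/e/i/o/u, +9 for every other letter.
On kindred: k(cons)+9=t, i(vowel)+3=l, n(cons)+9=w, d(cons)+9=m, r(cons)+9=a, e(vowel)+3=h, d(cons)+9=m.

tlwmahm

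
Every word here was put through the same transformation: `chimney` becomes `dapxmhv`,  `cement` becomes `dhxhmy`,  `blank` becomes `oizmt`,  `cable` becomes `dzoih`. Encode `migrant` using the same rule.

c(2)→d(3) and h(7)→a(0) fit y≡15x+25 (mod 26); the inverse of 15 mod 26 is 7. Each letter's alphabet position (a=0..z=25) is mapped through 15·x+25 mod 26 — an affine cipher.
For migrant: m(12)→15·12+25≡23=x; i(8)→15·8+25≡15=p; g(6)→15·6+25≡11=l; r(17)→15·17+25≡20=u; a(0)→15·0+25≡25=z; n(13)→15·13+25≡12=m; t(19)→15·19+25≡24=y (all mod 26).

xpluzmy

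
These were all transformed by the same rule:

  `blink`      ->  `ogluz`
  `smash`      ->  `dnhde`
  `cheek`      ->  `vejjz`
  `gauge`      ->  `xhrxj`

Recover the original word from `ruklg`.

Treating letters as 0–25, the rule is x ↦ 7x + 7 (mod 26).
Decoding ruklg: r(17)→15·(17−7)≡20=u; u(20)→15·(20−7)≡13=n; k(10)→15·(10−7)≡19=t; l(11)→15·(11−7)≡8=i; g(6)→15·(6−7)≡11=l (all mod 26).

until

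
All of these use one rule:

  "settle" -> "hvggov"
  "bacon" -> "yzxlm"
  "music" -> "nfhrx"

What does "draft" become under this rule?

wizug

This is the alphabet-reversal cipher (Atbash): a becomes z, b becomes y, etc.
On draft: d↔w, r↔i, a↔z, f↔u, t↔g.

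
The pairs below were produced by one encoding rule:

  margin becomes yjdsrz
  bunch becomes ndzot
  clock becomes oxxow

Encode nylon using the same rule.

zkxxz

The shift depends on letter class: consonant m→y is +12, but vowel a→j is +9. Two shifts are in play — +9 for a/e/i/o/u, +12 for every other letter.
For nylon: n(cons)+12=z, y(cons)+12=k, l(cons)+12=x, o(vowel)+9=x, n(cons)+12=z.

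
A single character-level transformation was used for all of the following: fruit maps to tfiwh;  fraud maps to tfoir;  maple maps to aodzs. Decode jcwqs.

voice

Every letter moves 14 places later in the alphabet, wrapping around z→a.
Undoing it on jcwqs: j−14=v, c−14=o, w−14=i, q−14=c, s−14=e.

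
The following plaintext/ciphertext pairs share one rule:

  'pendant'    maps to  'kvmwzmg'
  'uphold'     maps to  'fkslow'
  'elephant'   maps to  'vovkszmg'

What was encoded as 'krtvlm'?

pigeon

Each pair mirrors across the alphabet (p↔k, e↔v, n↔m): positions sum to 25. Each letter is replaced by its mirror in the alphabet: a↔z, b↔y, c↔x, and so on (the Atbash cipher).
Decoding krtvlm: k↔p, r↔i, t↔g, v↔e, l↔o, m↔n.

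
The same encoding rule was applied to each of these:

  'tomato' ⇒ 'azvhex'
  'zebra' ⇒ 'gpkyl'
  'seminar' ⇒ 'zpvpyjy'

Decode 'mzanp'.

forge

A repeating key of period 3 is used — shifts +7, +11, +9 over and over.
Reversing it on mzanp: m−7=f, z−11=o, a−9=r, n−7=g, p−11=e.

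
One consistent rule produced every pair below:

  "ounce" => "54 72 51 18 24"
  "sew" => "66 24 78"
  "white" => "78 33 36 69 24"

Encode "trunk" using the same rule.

69 63 72 51 42

Each letter becomes 3×(its alphabet position, a=1..z=26) + 9.
Applying it to trunk: t=20→69, r=18→63, u=21→72, n=14→51, k=11→42.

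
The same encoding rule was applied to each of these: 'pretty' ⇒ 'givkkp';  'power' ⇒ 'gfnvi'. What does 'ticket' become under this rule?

kztbvk

Compare letters: p→g is +17, r→i is +17, e→v is +17 — a constant shift. It's a constant shift of +17 (ROT17).
On ticket: t+17=k, i+17=z, c+17=t, k+17=b, e+17=v, t+17=k.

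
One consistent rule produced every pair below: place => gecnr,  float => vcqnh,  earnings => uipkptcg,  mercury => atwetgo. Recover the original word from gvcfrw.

The output letters match the input read backwards, each shifted +2: place reversed is ecalp. The word is reversed, then every letter is shifted forward by 2.
Decoding gvcfrw: shift back: g−2=e, v−2=t, c−2=a, f−2=d, r−2=p, w−2=u → etadpu; then reverse → update.

update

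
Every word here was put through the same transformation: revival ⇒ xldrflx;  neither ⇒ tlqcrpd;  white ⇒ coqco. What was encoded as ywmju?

In revival: r→x is +6, e→l is +7, v→d is +8, i→r is +9 — the shift increases by 1 each position. The shift increases by 1 at each position, starting from +6: 6, 7, 8, ….
Decoding ywmju: y−6=s, w−7=p, m−8=e, j−9=a, u−10=k.

speak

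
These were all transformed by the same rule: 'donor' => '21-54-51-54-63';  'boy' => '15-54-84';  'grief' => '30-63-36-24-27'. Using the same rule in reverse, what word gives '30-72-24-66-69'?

guest

d(#4)→21 and o(#15)→54: differences scale by 3, so n = 3·pos + 9. The formula is n = 3×(alphabet index, a=1) + 9.
Decoding 30-72-24-66-69: 30→(30−9)÷3=7=g, 72→(72−9)÷3=21=u, 24→(24−9)÷3=5=e, 66→(66−9)÷3=19=s, 69→(69−9)÷3=20=t.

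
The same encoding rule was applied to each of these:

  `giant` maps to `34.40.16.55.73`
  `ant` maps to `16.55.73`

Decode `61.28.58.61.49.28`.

g(#7)→34 and i(#9)→40: differences scale by 3, so n = 3·pos + 13. The formula is n = 3×(alphabet index, a=1) + 13.
Decoding 61.28.58.61.49.28: 61→(61−13)÷3=16=p, 28→(28−13)÷3=5=e, 58→(58−13)÷3=15=o, 61→(61−13)÷3=16=p, 49→(49−13)÷3=12=l, 28→(28−13)÷3=5=e.

people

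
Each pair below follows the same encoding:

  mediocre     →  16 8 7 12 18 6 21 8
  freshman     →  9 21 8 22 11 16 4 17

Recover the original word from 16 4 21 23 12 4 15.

martial

m is letter #13 and maps to 16: an offset of 3. The number is (letter's place in the alphabet, a=1) + 3.
Decoding 16 4 21 23 12 4 15: 16→(16−3)÷1=13=m, 4→(4−3)÷1=1=a, 21→(21−3)÷1=18=r, 23→(23−3)÷1=20=t, 12→(12−3)÷1=9=i, 4→(4−3)÷1=1=a, 15→(15−3)÷1=12=l.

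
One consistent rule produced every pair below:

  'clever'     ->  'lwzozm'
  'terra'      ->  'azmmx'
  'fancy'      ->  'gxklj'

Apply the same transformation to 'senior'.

tzkbrm

c(2)→l(11) and l(11)→w(22) fit y≡7x+23 (mod 26); the inverse of 7 mod 26 is 15. Each letter's alphabet position (a=0..z=25) is mapped through 7·x+23 mod 26 — an affine cipher.
Applying it to senior: s(18)→7·18+23≡19=t; e(4)→7·4+23≡25=z; n(13)→7·13+23≡10=k; i(8)→7·8+23≡1=b; o(14)→7·14+23≡17=r; r(17)→7·17+23≡12=m (all mod 26).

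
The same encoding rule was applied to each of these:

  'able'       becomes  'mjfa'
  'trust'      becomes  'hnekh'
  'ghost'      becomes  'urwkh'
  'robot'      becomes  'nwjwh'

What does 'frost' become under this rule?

Treating letters as 0–25, the rule is x ↦ 23x + 12 (mod 26).
Applying it to frost: f(5)→23·5+12≡23=x; r(17)→23·17+12≡13=n; o(14)→23·14+12≡22=w; s(18)→23·18+12≡10=k; t(19)→23·19+12≡7=h (all mod 26).

xnwkh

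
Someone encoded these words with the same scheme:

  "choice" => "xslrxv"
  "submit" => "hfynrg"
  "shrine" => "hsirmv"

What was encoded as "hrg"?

This is the alphabet-reversal cipher (Atbash): a becomes z, b becomes y, etc.
Undoing it on hrg: h↔s, r↔i, g↔t.

sit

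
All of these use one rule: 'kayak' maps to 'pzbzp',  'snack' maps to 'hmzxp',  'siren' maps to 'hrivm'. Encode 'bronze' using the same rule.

yilmav

Each pair mirrors across the alphabet (k↔p, a↔z, y↔b): positions sum to 25. Letters are reflected about the middle of the alphabet (position → 25−position): Atbash.
For bronze: b↔y, r↔i, o↔l, n↔m, z↔a, e↔v.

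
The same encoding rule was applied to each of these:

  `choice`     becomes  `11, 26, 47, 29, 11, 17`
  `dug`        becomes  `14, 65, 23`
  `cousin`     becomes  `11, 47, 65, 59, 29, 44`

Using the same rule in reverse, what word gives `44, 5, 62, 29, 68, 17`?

native

c(#3)→11 and h(#8)→26: differences scale by 3, so n = 3·pos + 2. With a=1..z=26, the number is 3·pos + 2.
Undoing it on 44, 5, 62, 29, 68, 17: 44→(44−2)÷3=14=n, 5→(5−2)÷3=1=a, 62→(62−2)÷3=20=t, 29→(29−2)÷3=9=i, 68→(68−2)÷3=22=v, 17→(17−2)÷3=5=e.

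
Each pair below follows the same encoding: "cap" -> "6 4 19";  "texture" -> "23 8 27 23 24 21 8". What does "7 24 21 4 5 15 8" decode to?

c is letter #3 and maps to 6: an offset of 3. Letters become their 1-based position plus 3 (so a→4, b→5, …).
Undoing it on 7 24 21 4 5 15 8: 7→(7−3)÷1=4=d, 24→(24−3)÷1=21=u, 21→(21−3)÷1=18=r, 4→(4−3)÷1=1=a, 5→(5−3)÷1=2=b, 15→(15−3)÷1=12=l, 8→(8−3)÷1=5=e.

durable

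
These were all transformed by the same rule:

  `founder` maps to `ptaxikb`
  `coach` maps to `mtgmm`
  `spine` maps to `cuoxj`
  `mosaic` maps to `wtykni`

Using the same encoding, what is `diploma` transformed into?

Shifts by position in founder: pos 0: f→p (+10), pos 1: o→t (+5), pos 2: u→a (+6), pos 3: n→x (+10), pos 4: d→i (+5), pos 5: e→k (+6) — repeating every 3. A repeating key of period 3 is used — shifts +10, +5, +6 over and over.
On diploma: d+10=n, i+5=n, p+6=v, l+10=v, o+5=t, m+6=s, a+10=k.

nnvvtsk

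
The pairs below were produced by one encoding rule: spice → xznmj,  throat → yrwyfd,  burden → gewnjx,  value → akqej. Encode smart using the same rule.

xwfby

The shifts repeat in a cycle of length 2: positions 0,1,… shift by +5, +10, then the pattern repeats.
On smart: s+5=x, m+10=w, a+5=f, r+10=b, t+5=y.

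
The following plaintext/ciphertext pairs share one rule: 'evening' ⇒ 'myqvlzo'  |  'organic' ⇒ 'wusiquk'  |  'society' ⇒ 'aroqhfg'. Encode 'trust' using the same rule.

bugaw

Shifts by position in evening: pos 0: e→m (+8), pos 1: v→y (+3), pos 2: e→q (+12), pos 3: n→v (+8), pos 4: i→l (+3), pos 5: n→z (+12) — repeating every 3. A repeating key of period 3 is used — shifts +8, +3, +12 over and over.
On trust: t+8=b, r+3=u, u+12=g, s+8=a, t+3=w.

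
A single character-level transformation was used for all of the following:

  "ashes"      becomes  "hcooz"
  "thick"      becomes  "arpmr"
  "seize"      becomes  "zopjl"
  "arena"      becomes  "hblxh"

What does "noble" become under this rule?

A repeating key of period 2 is used — shifts +7, +10 over and over.
For noble: n+7=u, o+10=y, b+7=i, l+10=v, e+7=l.

uyivl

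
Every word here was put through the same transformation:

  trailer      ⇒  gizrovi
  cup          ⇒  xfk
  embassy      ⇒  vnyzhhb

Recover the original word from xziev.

carve

Each pair mirrors across the alphabet (t↔g, r↔i, a↔z): positions sum to 25. Letters are reflected about the middle of the alphabet (position → 25−position): Atbash.
Decoding xziev: x↔c, z↔a, i↔r, e↔v, v↔e.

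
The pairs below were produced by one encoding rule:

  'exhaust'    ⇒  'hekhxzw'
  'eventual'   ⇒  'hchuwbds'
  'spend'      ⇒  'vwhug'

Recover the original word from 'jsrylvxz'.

A repeating key of period 2 is used — shifts +3, +7 over and over.
Reversing it on jsrylvxz: j−3=g, s−7=l, r−3=o, y−7=r, l−3=i, v−7=o, x−3=u, z−7=s.

glorious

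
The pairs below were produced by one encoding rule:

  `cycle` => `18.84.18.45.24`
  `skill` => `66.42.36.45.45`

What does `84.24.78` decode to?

The formula is n = 3×(alphabet index, a=1) + 9.
Undoing it on 84.24.78: 84→(84−9)÷3=25=y, 24→(24−9)÷3=5=e, 78→(78−9)÷3=23=w.

yew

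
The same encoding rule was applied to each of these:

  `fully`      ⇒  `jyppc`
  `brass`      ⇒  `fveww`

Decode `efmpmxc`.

ability

Compare letters: f→j is +4, u→y is +4, l→p is +4 — a constant shift. This is a Caesar cipher with shift 4.
Decoding efmpmxc: e−4=a, f−4=b, m−4=i, p−4=l, m−4=i, x−4=t, c−4=y.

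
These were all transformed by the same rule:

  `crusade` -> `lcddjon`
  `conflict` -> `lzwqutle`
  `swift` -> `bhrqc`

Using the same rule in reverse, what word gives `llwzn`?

canoe

Shifts by position in crusade: pos 0: c→l (+9), pos 1: r→c (+11), pos 2: u→d (+9), pos 3: s→d (+11) — repeating every 2. It's a Vigenère-style cipher with numeric key [9,11]: position i shifts by key[i mod 2].
Reversing it on llwzn: l−9=c, l−11=a, w−9=n, z−11=o, n−9=e.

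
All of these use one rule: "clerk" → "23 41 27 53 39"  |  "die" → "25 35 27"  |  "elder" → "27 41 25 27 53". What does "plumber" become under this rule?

With a=1..z=26, the number is 2·pos + 17.
For plumber: p=16→49, l=12→41, u=21→59, m=13→43, b=2→21, e=5→27, r=18→53.

49 41 59 43 21 27 53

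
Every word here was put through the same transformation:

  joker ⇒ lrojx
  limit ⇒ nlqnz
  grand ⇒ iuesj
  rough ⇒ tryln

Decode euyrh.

crumb

In joker: j→l is +2, o→r is +3, k→o is +4, e→j is +5 — the shift increases by 1 each position. Letter i (0-indexed) is shifted by i+2, so successive shifts are 2, 3, 4, ….
Decoding euyrh: e−2=c, u−3=r, y−4=u, r−5=m, h−6=b.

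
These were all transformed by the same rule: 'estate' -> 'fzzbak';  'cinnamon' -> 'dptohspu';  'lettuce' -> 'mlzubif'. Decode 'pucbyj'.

It's a Vigenère-style cipher with numeric key [1,7,6]: position i shifts by key[i mod 3].
Undoing it on pucbyj: p−1=o, u−7=n, c−6=w, b−1=a, y−7=r, j−6=d.

onward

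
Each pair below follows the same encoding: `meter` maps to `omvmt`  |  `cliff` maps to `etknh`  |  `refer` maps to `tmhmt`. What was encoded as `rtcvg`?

The shifts repeat in a cycle of length 2: positions 0,1,… shift by +2, +8, then the pattern repeats.
Undoing it on rtcvg: r−2=p, t−8=l, c−2=a, v−8=n, g−2=e.

plane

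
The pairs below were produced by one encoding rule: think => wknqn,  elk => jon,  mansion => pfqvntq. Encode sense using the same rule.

vjqvj

The shift depends on letter class: consonant t→w is +3, but vowel i→n is +5. The rule splits by letter class: vowels +5, consonants +3.
Applying it to sense: s(cons)+3=v, e(vowel)+5=j, n(cons)+3=q, s(cons)+3=v, e(vowel)+5=j.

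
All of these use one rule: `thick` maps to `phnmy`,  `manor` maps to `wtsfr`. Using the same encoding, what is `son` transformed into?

stx

The output letters match the input read backwards, each shifted +5: thick reversed is kciht. Two steps: reverse the string, then apply a Caesar shift of +5.
Applying it to son: reverse → nos; then shift: n+5=s, o+5=t, s+5=x.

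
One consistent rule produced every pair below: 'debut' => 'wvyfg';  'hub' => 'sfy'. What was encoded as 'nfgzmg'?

mutant

This is the alphabet-reversal cipher (Atbash): a becomes z, b becomes y, etc.
Undoing it on nfgzmg: n↔m, f↔u, g↔t, z↔a, m↔n, g↔t.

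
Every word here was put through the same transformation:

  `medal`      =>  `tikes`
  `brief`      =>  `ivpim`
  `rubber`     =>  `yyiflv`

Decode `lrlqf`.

It's a Vigenère-style cipher with numeric key [7,4]: position i shifts by key[i mod 2].
Decoding lrlqf: l−7=e, r−4=n, l−7=e, q−4=m, f−7=y.

enemy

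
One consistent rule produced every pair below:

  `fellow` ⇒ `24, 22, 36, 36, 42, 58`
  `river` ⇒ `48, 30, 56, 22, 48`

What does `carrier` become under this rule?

18, 14, 48, 48, 30, 22, 48

With a=1..z=26, the number is 2·pos + 12.
On carrier: c=3→18, a=1→14, r=18→48, r=18→48, i=9→30, e=5→22, r=18→48.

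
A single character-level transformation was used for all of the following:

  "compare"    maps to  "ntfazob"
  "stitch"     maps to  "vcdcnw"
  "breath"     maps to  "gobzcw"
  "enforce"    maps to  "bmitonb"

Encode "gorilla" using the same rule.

c(2)→n(13) and o(14)→t(19) fit y≡7x+25 (mod 26); the inverse of 7 mod 26 is 15. Treating letters as 0–25, the rule is x ↦ 7x + 25 (mod 26).
Applying it to gorilla: g(6)→7·6+25≡15=p; o(14)→7·14+25≡19=t; r(17)→7·17+25≡14=o; i(8)→7·8+25≡3=d; l(11)→7·11+25≡24=y; l(11)→7·11+25≡24=y; a(0)→7·0+25≡25=z (all mod 26).

ptodyyz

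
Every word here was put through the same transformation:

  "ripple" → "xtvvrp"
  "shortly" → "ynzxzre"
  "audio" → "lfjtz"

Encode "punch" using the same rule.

vftin

The rule splits by letter class: vowels +11, consonants +6.
For punch: p(cons)+6=v, u(vowel)+11=f, n(cons)+6=t, c(cons)+6=i, h(cons)+6=n.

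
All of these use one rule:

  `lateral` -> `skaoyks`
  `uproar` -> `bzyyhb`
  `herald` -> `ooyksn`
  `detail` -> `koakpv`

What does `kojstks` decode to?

A repeating key of period 2 is used — shifts +7, +10 over and over.
Undoing it on kojstks: k−7=d, o−10=e, j−7=c, s−10=i, t−7=m, k−10=a, s−7=l.

decimal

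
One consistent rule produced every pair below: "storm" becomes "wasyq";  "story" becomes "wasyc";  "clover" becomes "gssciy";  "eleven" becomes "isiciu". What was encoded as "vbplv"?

Shifts by position in storm: pos 0: s→w (+4), pos 1: t→a (+7), pos 2: o→s (+4), pos 3: r→y (+7) — repeating every 2. It's a Vigenère-style cipher with numeric key [4,7]: position i shifts by key[i mod 2].
Undoing it on vbplv: v−4=r, b−7=u, p−4=l, l−7=e, v−4=r.

ruler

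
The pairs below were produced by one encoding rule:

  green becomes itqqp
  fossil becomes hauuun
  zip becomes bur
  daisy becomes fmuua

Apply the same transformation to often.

The shift depends on letter class: consonant g→i is +2, but vowel e→q is +12. The rule splits by letter class: vowels +12, consonants +2.
Applying it to often: o(vowel)+12=a, f(cons)+2=h, t(cons)+2=v, e(vowel)+12=q, n(cons)+2=p.

ahvqp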